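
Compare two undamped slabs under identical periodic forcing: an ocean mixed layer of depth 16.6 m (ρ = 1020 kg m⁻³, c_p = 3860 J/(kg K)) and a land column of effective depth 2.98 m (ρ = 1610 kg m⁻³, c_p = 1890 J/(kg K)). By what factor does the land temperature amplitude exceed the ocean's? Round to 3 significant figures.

C_ocean = 1020 × 3860 × 16.6 = 6.54×10^7 J/(m²·K).
C_land = 1610 × 1890 × 2.98 = 9.07×10^6 J/(m²·K).
Undamped amplitude ∝ 1/C, so A_land/A_ocean = C_ocean/C_land = 7.21.

7.21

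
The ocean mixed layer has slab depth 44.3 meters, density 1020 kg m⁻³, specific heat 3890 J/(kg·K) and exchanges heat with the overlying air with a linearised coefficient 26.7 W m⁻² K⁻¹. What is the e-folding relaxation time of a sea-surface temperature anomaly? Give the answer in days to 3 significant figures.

76.2 days

Areal heat capacity C = ρ c_p D = 1020 × 3890 × 44.3 = 1.76×10^8 J/(m²·K).
Relaxation time τ = C / λ = 1.76×10^8 / 26.7 = 6.58×10^6 s.
In days: 6.58×10^6 s / (86400 s/day) = 76.2 days.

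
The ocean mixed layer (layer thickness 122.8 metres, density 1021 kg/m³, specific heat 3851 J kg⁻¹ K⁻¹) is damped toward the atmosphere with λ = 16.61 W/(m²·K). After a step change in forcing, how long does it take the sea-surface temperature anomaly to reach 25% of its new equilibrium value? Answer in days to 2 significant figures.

97 days

Areal heat capacity C = ρ c_p D = 1021 × 3851 × 122.8 = 4.83×10^8 J/(m^2 K).
τ = C / λ = 4.83×10^8 / 16.61 = 2.91×10^7 s.
Fraction reached: 1 − e^(−t/τ) = 0.25 ⇒ t = −τ ln(1 − 0.25) = τ × 0.288.
t = 8.36×10^6 s = 96.8 days.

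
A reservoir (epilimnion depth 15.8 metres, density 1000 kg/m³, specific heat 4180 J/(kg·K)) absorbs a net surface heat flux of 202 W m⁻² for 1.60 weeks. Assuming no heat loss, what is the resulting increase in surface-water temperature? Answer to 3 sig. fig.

2.96 K

Areal heat capacity C = ρ c_p D = 1000 × 4180 × 15.8 = 6.60×10^7 J m⁻² K⁻¹.
Net heat input Q = F Δt = 202 × (1.60 weeks × 6.048×10^5 s/week) = 1.95×10^8 J/m².
ΔT = Q / C = 1.95×10^8 / 6.60×10^7 = 2.96 K.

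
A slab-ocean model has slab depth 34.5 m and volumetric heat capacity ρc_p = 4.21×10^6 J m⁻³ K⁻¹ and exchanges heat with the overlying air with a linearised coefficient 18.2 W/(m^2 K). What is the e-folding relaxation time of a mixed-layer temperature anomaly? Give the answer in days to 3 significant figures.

92.4 days

Areal heat capacity C = ρc_p × D = 4.21×10^6 × 34.5 = 1.45×10^8 J/(m²·K).
Relaxation time τ = C / λ = 1.45×10^8 / 18.2 = 7.98×10^6 s.
In days: 7.98×10^6 s / (86400 s/day) = 92.4 days.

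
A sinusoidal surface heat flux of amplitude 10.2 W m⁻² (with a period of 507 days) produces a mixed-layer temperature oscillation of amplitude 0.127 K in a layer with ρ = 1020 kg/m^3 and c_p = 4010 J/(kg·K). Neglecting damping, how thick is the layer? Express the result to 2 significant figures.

140 m

ω = 2π / 4.38×10^7 s = 1.43×10^-7 s⁻¹.
Required C = F₀ / (A ω) = 10.2 / (0.127 × 1.43×10^-7) = 5.60×10^8 J/(m²·K).
D = C / (ρ c_p) = 5.60×10^8 / (1020 × 4010) = 137 m.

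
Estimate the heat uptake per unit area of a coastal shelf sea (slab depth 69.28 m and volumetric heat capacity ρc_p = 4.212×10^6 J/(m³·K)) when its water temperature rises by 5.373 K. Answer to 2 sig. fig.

1.6×10^9

Areal heat capacity C = ρc_p × D = 4.212×10^6 × 69.28 = 2.92×10^8 J m⁻² K⁻¹.
ΔQ = C ΔT = 2.92×10^8 × 5.373 = 1.57×10^9 J/m².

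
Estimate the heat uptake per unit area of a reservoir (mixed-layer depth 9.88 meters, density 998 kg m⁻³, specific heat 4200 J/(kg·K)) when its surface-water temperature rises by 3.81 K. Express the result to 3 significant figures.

Areal heat capacity C = ρ c_p D = 998 × 4200 × 9.88 = 4.14×10^7 J/(m^2 K).
ΔQ = C ΔT = 4.14×10^7 × 3.81 = 1.58×10^8 J/m².

1.58×10^8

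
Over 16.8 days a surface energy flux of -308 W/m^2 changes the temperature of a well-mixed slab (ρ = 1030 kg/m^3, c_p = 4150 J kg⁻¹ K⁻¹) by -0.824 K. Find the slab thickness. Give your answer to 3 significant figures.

127 m

Heat input Q = F Δt = -308 × 1.45×10^6 s = -4.47×10^8 J/m².
Required areal heat capacity C = Q / ΔT = 5.43×10^8 J/(m²·K).
Depth D = C / (ρ c_p) = 5.43×10^8 / (1030 × 4150) = 127 m.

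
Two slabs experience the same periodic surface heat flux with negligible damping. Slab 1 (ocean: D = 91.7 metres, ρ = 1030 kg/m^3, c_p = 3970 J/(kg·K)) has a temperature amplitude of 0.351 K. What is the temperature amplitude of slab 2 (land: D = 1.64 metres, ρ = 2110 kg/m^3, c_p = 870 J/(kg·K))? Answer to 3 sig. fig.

43.7 K

C_ocean = 3.75×10^8 J/(m²·K); C_land = 3.01×10^6 J/(m²·K).
A ∝ 1/C ⇒ A_land = A_ocean × C_ocean/C_land = 0.351 × 125 = 43.7 K.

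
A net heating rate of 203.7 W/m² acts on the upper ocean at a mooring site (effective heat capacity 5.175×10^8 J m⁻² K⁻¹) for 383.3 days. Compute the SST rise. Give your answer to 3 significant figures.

13.0 K

Areal heat capacity C = 5.175×10^8 J m⁻² K⁻¹ (given).
Net heat input Q = F Δt = 203.7 × (383.3 days × 86400 s/day) = 6.75×10^9 J/m².
ΔT = Q / C = 6.75×10^9 / 5.17×10^8 = 13.0 K.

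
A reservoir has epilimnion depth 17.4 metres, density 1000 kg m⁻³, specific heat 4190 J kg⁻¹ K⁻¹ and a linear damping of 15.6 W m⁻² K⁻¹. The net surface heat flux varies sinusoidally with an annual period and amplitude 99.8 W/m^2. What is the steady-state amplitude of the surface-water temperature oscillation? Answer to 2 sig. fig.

Areal heat capacity C = ρ c_p D = 1000 × 4190 × 17.4 = 7.29×10^7 J m⁻² K⁻¹.
Angular frequency ω = 2π / T = 2π / 3.15×10^7 s = 1.99×10^-7 s⁻¹.
√((Cω)² + λ²) = √((14.5)² + 15.6²) = 21.3 W/(m²·K).
Amplitude A = F₀ / √((Cω)²+λ²) = 99.8 / 21.3 = 4.68 K.

4.7 K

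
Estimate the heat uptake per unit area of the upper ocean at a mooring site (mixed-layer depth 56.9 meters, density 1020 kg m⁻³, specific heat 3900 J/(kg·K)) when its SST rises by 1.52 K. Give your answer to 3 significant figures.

3.44×10^8

Areal heat capacity C = ρ c_p D = 1020 × 3900 × 56.9 = 2.26×10^8 J/(m²·K).
ΔQ = C ΔT = 2.26×10^8 × 1.52 = 3.44×10^8 J/m².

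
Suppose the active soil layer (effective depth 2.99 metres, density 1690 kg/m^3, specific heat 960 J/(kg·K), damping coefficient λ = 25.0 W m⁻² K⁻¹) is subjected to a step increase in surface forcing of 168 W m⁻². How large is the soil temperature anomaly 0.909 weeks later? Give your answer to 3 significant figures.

6.32 K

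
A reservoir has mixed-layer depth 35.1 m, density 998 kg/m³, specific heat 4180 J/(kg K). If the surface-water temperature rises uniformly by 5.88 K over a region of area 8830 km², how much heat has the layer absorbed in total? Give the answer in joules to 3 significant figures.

Areal heat capacity C = ρ c_p D = 998 × 4180 × 35.1 = 1.46×10^8 J/(m²·K).
Heat per unit area: q = C ΔT = 1.46×10^8 × 5.88 = 8.61×10^8 J/m².
Total heat: Q = q × A = 8.61×10^8 × (8830 × 10⁶ m²) = 7.60×10^18 J.

7.60×10^18 J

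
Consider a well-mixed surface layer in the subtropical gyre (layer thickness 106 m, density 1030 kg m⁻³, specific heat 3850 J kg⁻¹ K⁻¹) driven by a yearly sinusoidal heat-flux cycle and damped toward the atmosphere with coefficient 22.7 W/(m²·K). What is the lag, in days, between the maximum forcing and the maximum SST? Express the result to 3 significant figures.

Areal heat capacity C = ρ c_p D = 1030 × 3850 × 106 = 4.20×10^8 J/(m^2 K).
ω = 2π / 3.15×10^7 s = 1.99×10^-7 s⁻¹.
Phase lag φ = arctan(Cω/λ) = arctan(83.7/22.7) = 1.31 rad.
Time lag = φ / ω = 1.31 / 1.99×10^-7 = 6.56×10^6 s = 75.9 days.

75.9 days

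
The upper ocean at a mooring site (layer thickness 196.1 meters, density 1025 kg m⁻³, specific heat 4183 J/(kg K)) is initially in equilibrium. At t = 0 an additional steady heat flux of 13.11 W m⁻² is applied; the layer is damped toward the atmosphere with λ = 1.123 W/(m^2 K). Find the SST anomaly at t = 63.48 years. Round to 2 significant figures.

11 K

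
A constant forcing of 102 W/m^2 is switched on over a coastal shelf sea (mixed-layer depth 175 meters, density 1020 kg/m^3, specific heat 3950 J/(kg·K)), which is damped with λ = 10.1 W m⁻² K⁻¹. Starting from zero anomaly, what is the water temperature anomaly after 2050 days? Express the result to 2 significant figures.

9.3 K

Areal heat capacity C = ρ c_p D = 1020 × 3950 × 175 = 7.05×10^8 J/(m^2 K).
τ = C / λ = 7.05×10^8 / 10.1 = 6.98×10^7 s.
Equilibrium anomaly ΔT_eq = F / λ = 102 / 10.1 = 10.1 K.
t = 2050 days = 1.77×10^8 s, so t/τ = 2.54.
ΔT(t) = ΔT_eq (1 − e^(−t/τ)) = 10.1 × (1 − e^−2.54) = 9.30 K.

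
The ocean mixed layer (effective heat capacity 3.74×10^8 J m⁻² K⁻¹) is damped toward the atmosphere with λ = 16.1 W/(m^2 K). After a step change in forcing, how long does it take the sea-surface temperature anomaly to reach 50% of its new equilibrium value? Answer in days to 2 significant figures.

190 days

Areal heat capacity C = 3.74×10^8 J m⁻² K⁻¹ (given).
τ = C / λ = 3.74×10^8 / 16.1 = 2.32×10^7 s.
Fraction reached: 1 − e^(−t/τ) = 0.50 ⇒ t = −τ ln(1 − 0.50) = τ × 0.693.
t = 1.61×10^7 s = 186 days.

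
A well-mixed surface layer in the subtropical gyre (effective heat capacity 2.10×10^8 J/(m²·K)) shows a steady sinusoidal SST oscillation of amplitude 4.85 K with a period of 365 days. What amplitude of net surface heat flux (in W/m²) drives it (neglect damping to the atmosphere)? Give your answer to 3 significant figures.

Areal heat capacity C = 2.10×10^8 J/(m²·K) (given).
ω = 2π / 3.15×10^7 s = 1.99×10^-7 s⁻¹.
Cω = 2.10×10^8 × 1.99×10^-7 = 41.8 W/(m²·K).
F₀ = A × Cω = 4.85 × 41.8 = 203 W/m².

203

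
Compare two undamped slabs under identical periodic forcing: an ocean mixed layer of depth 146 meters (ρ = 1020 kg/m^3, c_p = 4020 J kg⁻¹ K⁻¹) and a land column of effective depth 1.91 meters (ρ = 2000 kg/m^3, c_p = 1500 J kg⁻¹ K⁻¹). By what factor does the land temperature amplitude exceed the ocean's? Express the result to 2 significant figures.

C_ocean = 1020 × 4020 × 146 = 5.99×10^8 J/(m²·K).
C_land = 2000 × 1500 × 1.91 = 5.73×10^6 J/(m²·K).
Undamped amplitude ∝ 1/C, so A_land/A_ocean = C_ocean/C_land = 104.

100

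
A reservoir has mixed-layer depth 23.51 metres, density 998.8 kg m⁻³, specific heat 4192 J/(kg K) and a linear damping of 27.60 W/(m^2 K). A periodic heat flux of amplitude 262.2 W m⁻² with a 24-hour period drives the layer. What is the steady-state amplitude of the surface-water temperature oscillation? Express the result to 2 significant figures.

Areal heat capacity C = ρ c_p D = 998.8 × 4192 × 23.51 = 9.84×10^7 J/(m^2 K).
Angular frequency ω = 2π / T = 2π / 86400 s = 7.27×10^-5 s⁻¹.
√((Cω)² + λ²) = √((7160)² + 27.60²) = 7160 W/(m²·K).
Amplitude A = F₀ / √((Cω)²+λ²) = 262.2 / 7160 = 0.0366 K.

0.037 K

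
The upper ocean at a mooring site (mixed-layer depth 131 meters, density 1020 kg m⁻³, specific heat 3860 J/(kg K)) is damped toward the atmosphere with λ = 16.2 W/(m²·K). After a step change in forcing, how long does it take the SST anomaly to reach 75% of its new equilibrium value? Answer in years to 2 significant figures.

1.4 years

Areal heat capacity C = ρ c_p D = 1020 × 3860 × 131 = 5.16×10^8 J/(m²·K).
τ = C / λ = 5.16×10^8 / 16.2 = 3.18×10^7 s.
Fraction reached: 1 − e^(−t/τ) = 0.75 ⇒ t = −τ ln(1 − 0.75) = τ × 1.39.
t = 4.41×10^7 s = 1.40 years.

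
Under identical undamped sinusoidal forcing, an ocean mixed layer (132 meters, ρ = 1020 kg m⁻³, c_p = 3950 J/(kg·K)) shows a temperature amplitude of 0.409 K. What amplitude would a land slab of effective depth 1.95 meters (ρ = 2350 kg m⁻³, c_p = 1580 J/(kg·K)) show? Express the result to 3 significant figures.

30.0 K

C_ocean = 5.32×10^8 J/(m²·K); C_land = 7.24×10^6 J/(m²·K).
A ∝ 1/C ⇒ A_land = A_ocean × C_ocean/C_land = 0.409 × 73.5 = 30.0 K.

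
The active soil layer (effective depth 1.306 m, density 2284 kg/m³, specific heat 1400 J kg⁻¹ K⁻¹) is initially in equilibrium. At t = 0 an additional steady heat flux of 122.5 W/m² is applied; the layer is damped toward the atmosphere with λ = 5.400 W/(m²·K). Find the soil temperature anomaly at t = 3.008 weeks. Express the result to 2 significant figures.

21 K

Areal heat capacity C = ρ c_p D = 2284 × 1400 × 1.306 = 4.18×10^6 J m⁻² K⁻¹.
τ = C / λ = 4.18×10^6 / 5.400 = 7.73×10^5 s.
Equilibrium anomaly ΔT_eq = F / λ = 122.5 / 5.400 = 22.7 K.
t = 3.008 weeks = 1.82×10^6 s, so t/τ = 2.35.
ΔT(t) = ΔT_eq (1 − e^(−t/τ)) = 22.7 × (1 − e^−2.35) = 20.5 K.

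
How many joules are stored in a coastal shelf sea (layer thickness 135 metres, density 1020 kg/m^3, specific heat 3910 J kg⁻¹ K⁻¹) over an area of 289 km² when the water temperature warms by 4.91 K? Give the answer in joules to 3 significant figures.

Areal heat capacity C = ρ c_p D = 1020 × 3910 × 135 = 5.38×10^8 J m⁻² K⁻¹.
Heat per unit area: q = C ΔT = 5.38×10^8 × 4.91 = 2.64×10^9 J/m².
Total heat: Q = q × A = 2.64×10^9 × (289 × 10⁶ m²) = 7.64×10^17 J.

7.64×10^17 J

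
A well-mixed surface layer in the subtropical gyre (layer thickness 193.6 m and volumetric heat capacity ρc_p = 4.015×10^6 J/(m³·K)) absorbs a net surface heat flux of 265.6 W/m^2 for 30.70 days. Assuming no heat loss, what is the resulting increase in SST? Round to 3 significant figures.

0.906 K

Areal heat capacity C = ρc_p × D = 4.015×10^6 × 193.6 = 7.77×10^8 J/(m²·K).
Net heat input Q = F Δt = 265.6 × (30.70 days × 86400 s/day) = 7.04×10^8 J/m².
ΔT = Q / C = 7.04×10^8 / 7.77×10^8 = 0.906 K.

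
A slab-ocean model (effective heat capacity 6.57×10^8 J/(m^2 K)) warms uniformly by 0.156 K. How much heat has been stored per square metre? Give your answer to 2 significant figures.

Areal heat capacity C = 6.57×10^8 J/(m^2 K) (given).
ΔQ = C ΔT = 6.57×10^8 × 0.156 = 1.02×10^8 J/m².

1.0×10^8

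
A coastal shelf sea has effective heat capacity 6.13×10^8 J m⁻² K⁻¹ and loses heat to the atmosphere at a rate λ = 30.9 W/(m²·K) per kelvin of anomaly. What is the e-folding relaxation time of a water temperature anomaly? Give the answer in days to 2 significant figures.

Areal heat capacity C = 6.13×10^8 J m⁻² K⁻¹ (given).
Relaxation time τ = C / λ = 6.13×10^8 / 30.9 = 1.98×10^7 s.
In days: 1.98×10^7 s / (86400 s/day) = 230 days.

230 days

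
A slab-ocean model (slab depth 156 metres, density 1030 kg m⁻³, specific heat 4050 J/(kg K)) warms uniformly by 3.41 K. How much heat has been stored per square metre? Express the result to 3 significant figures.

2.22×10^9

Areal heat capacity C = ρ c_p D = 1030 × 4050 × 156 = 6.51×10^8 J/(m²·K).
ΔQ = C ΔT = 6.51×10^8 × 3.41 = 2.22×10^9 J/m².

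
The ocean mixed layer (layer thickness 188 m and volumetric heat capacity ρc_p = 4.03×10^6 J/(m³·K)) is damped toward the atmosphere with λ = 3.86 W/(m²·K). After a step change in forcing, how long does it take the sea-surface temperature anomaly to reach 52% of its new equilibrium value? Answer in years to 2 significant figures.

Areal heat capacity C = ρc_p × D = 4.03×10^6 × 188 = 7.58×10^8 J/(m^2 K).
τ = C / λ = 7.58×10^8 / 3.86 = 1.96×10^8 s.
Fraction reached: 1 − e^(−t/τ) = 0.52 ⇒ t = −τ ln(1 − 0.52) = τ × 0.734.
t = 1.44×10^8 s = 4.57 years.

4.6 years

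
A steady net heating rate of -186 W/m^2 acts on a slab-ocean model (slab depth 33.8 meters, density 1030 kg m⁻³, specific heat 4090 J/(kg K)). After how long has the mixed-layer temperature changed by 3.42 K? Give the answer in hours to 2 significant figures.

Areal heat capacity C = ρ c_p D = 1030 × 4090 × 33.8 = 1.42×10^8 J/(m²·K).
Time required: Δt = C ΔT / F = 1.42×10^8 × -3.42 / -186 = 2.62×10^6 s.
In hours: 2.62×10^6 s / (3600 s/hour) = 727 hours.

730 hours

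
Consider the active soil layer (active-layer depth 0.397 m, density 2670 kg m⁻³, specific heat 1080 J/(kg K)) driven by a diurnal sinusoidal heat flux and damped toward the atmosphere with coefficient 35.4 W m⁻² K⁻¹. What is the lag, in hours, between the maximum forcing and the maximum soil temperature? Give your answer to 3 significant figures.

Areal heat capacity C = ρ c_p D = 2670 × 1080 × 0.397 = 1.14×10^6 J/(m^2 K).
ω = 2π / 86400 s = 7.27×10^-5 s⁻¹.
Phase lag φ = arctan(Cω/λ) = arctan(83.3/35.4) = 1.17 rad.
Time lag = φ / ω = 1.17 / 7.27×10^-5 = 16100 s = 4.46 hours.

4.46 hours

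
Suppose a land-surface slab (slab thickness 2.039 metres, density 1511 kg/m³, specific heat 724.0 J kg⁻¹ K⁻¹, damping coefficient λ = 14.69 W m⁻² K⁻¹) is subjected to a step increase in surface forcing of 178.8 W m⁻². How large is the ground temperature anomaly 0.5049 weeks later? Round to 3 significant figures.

Areal heat capacity C = ρ c_p D = 1511 × 724.0 × 2.039 = 2.23×10^6 J/(m²·K).
τ = C / λ = 2.23×10^6 / 14.69 = 1.52×10^5 s.
Equilibrium anomaly ΔT_eq = F / λ = 178.8 / 14.69 = 12.2 K.
t = 0.5049 weeks = 3.05×10^5 s, so t/τ = 2.01.
ΔT(t) = ΔT_eq (1 − e^(−t/τ)) = 12.2 × (1 − e^−2.01) = 10.5 K.

10.5 K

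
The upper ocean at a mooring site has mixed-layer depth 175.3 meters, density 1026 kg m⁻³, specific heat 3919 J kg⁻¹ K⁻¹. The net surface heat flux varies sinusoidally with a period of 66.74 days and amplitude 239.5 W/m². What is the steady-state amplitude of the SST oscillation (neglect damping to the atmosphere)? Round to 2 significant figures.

0.31 K

Areal heat capacity C = ρ c_p D = 1026 × 3919 × 175.3 = 7.05×10^8 J/(m²·K).
Angular frequency ω = 2π / T = 2π / 5.77×10^6 s = 1.09×10^-6 s⁻¹.
Cω = 7.05×10^8 × 1.09×10^-6 = 768 W/(m²·K).
Amplitude A = F₀ / (Cω) = 239.5 / 768 = 0.312 K.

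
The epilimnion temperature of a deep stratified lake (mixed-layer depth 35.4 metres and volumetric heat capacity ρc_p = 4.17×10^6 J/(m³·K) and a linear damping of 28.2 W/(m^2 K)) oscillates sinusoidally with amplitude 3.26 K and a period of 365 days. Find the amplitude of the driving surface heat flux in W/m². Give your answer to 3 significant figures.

133

Areal heat capacity C = ρc_p × D = 4.17×10^6 × 35.4 = 1.48×10^8 J/(m^2 K).
ω = 2π / 3.15×10^7 s = 1.99×10^-7 s⁻¹.
√((Cω)² + λ²) = √((29.4)² + 28.2²) = 40.7 W/(m²·K).
F₀ = A × √((Cω)²+λ²) = 3.26 × 40.7 = 133 W/m².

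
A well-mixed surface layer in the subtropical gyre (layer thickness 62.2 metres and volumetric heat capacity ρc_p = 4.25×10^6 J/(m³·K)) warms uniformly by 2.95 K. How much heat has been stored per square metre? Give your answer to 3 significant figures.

Areal heat capacity C = ρc_p × D = 4.25×10^6 × 62.2 = 2.64×10^8 J m⁻² K⁻¹.
ΔQ = C ΔT = 2.64×10^8 × 2.95 = 7.80×10^8 J/m².

7.80×10^8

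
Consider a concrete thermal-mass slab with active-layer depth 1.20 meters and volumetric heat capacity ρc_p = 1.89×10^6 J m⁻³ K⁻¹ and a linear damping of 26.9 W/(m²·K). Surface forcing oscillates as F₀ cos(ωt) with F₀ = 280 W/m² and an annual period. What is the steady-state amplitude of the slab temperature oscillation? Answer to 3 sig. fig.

10.4 K

Areal heat capacity C = ρc_p × D = 1.89×10^6 × 1.20 = 2.27×10^6 J m⁻² K⁻¹.
Angular frequency ω = 2π / T = 2π / 3.15×10^7 s = 1.99×10^-7 s⁻¹.
√((Cω)² + λ²) = √((0.452)² + 26.9²) = 26.9 W/(m²·K).
Amplitude A = F₀ / √((Cω)²+λ²) = 280 / 26.9 = 10.4 K.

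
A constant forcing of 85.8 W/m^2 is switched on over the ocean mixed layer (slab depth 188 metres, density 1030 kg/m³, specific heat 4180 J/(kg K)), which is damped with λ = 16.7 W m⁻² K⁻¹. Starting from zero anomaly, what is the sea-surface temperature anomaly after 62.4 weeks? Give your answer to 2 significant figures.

Areal heat capacity C = ρ c_p D = 1030 × 4180 × 188 = 8.09×10^8 J m⁻² K⁻¹.
τ = C / λ = 8.09×10^8 / 16.7 = 4.85×10^7 s.
Equilibrium anomaly ΔT_eq = F / λ = 85.8 / 16.7 = 5.14 K.
t = 62.4 weeks = 3.77×10^7 s, so t/τ = 0.779.
ΔT(t) = ΔT_eq (1 − e^(−t/τ)) = 5.14 × (1 − e^−0.779) = 2.78 K.

2.8 K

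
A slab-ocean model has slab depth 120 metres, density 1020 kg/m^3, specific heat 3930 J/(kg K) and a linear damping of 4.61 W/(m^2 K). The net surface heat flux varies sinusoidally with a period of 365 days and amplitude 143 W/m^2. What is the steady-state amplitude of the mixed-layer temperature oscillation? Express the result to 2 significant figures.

1.5 K

Areal heat capacity C = ρ c_p D = 1020 × 3930 × 120 = 4.81×10^8 J/(m^2 K).
Angular frequency ω = 2π / T = 2π / 3.15×10^7 s = 1.99×10^-7 s⁻¹.
√((Cω)² + λ²) = √((95.8)² + 4.61²) = 96.0 W/(m²·K).
Amplitude A = F₀ / √((Cω)²+λ²) = 143 / 96.0 = 1.49 K.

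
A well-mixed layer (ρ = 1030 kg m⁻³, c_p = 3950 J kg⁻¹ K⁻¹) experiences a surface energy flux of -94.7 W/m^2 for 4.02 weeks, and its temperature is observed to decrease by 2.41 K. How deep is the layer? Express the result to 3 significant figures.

Heat input Q = F Δt = -94.7 × 2.43×10^6 s = -2.30×10^8 J/m².
Required areal heat capacity C = Q / ΔT = 9.55×10^7 J/(m²·K).
Depth D = C / (ρ c_p) = 9.55×10^7 / (1030 × 3950) = 23.5 m.

23.5 m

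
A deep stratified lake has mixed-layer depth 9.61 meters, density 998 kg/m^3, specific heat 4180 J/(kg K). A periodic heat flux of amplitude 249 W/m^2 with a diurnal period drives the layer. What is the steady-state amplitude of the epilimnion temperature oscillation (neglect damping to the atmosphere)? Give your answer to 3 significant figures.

0.0854 K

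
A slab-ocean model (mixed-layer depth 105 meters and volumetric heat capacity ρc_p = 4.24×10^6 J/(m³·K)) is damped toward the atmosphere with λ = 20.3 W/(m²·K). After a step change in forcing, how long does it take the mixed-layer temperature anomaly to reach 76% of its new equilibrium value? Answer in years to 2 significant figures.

Areal heat capacity C = ρc_p × D = 4.24×10^6 × 105 = 4.45×10^8 J/(m²·K).
τ = C / λ = 4.45×10^8 / 20.3 = 2.19×10^7 s.
Fraction reached: 1 − e^(−t/τ) = 0.76 ⇒ t = −τ ln(1 − 0.76) = τ × 1.43.
t = 3.13×10^7 s = 0.992 years.

0.99 years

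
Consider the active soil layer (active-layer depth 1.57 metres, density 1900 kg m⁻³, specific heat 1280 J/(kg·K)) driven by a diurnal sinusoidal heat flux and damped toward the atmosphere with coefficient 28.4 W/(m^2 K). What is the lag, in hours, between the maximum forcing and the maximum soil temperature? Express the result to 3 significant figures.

5.61 hours

Areal heat capacity C = ρ c_p D = 1900 × 1280 × 1.57 = 3.82×10^6 J/(m^2 K).
ω = 2π / 86400 s = 7.27×10^-5 s⁻¹.
Phase lag φ = arctan(Cω/λ) = arctan(278/28.4) = 1.47 rad.
Time lag = φ / ω = 1.47 / 7.27×10^-5 = 20200 s = 5.61 hours.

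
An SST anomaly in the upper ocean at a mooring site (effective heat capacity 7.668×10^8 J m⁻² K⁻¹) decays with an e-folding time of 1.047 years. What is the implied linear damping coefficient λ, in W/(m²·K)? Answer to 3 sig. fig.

23.2

Areal heat capacity C = 7.668×10^8 J m⁻² K⁻¹ (given).
τ = 1.047 years = 3.30×10^7 s.
λ = C / τ = 7.67×10^8 / 3.30×10^7 = 23.2 W/(m²·K).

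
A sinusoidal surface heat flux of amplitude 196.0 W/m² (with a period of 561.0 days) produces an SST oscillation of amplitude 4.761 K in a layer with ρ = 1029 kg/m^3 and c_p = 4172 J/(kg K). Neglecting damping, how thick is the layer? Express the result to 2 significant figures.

74 m

ω = 2π / 4.85×10^7 s = 1.30×10^-7 s⁻¹.
Required C = F₀ / (A ω) = 196.0 / (4.761 × 1.30×10^-7) = 3.18×10^8 J/(m²·K).
D = C / (ρ c_p) = 3.18×10^8 / (1029 × 4172) = 74.0 m.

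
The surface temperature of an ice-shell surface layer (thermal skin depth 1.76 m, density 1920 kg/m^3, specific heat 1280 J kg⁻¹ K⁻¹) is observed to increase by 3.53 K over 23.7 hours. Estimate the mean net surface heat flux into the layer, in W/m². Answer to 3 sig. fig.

Areal heat capacity C = ρ c_p D = 1920 × 1280 × 1.76 = 4.33×10^6 J/(m^2 K).
Required heat per unit area: Q = C ΔT = 4.33×10^6 × 3.53 = 1.53×10^7 J/m².
Flux F = Q / Δt = 1.53×10^7 / 85300 s = 179 W/m².

179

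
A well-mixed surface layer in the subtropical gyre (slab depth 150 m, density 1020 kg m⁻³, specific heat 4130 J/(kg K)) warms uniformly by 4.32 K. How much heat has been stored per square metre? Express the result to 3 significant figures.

2.73×10^9

Areal heat capacity C = ρ c_p D = 1020 × 4130 × 150 = 6.32×10^8 J/(m^2 K).
ΔQ = C ΔT = 6.32×10^8 × 4.32 = 2.73×10^9 J/m².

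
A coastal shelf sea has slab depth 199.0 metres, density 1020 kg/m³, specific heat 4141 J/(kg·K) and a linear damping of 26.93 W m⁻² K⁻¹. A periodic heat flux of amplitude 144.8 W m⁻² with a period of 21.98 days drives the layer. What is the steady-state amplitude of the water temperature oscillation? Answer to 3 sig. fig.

0.0521 K

Areal heat capacity C = ρ c_p D = 1020 × 4141 × 199.0 = 8.41×10^8 J/(m²·K).
Angular frequency ω = 2π / T = 2π / 1.90×10^6 s = 3.31×10^-6 s⁻¹.
√((Cω)² + λ²) = √((2780)² + 26.93²) = 2780 W/(m²·K).
Amplitude A = F₀ / √((Cω)²+λ²) = 144.8 / 2780 = 0.0521 K.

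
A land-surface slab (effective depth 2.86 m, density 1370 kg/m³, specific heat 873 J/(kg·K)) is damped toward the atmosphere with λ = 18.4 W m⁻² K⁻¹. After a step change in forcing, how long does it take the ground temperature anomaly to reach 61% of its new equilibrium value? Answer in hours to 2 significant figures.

Areal heat capacity C = ρ c_p D = 1370 × 873 × 2.86 = 3.42×10^6 J/(m^2 K).
τ = C / λ = 3.42×10^6 / 18.4 = 1.86×10^5 s.
Fraction reached: 1 − e^(−t/τ) = 0.61 ⇒ t = −τ ln(1 − 0.61) = τ × 0.942.
t = 1.75×10^5 s = 48.6 hours.

49 hours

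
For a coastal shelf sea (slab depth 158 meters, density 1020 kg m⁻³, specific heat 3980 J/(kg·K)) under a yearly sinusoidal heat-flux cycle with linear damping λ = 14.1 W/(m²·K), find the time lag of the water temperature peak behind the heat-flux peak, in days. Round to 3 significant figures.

84.9 days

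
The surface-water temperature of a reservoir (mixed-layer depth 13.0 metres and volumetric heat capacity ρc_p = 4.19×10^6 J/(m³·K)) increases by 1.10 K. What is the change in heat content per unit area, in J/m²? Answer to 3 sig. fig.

5.99×10^7

Areal heat capacity C = ρc_p × D = 4.19×10^6 × 13.0 = 5.45×10^7 J m⁻² K⁻¹.
ΔQ = C ΔT = 5.45×10^7 × 1.10 = 5.99×10^7 J/m².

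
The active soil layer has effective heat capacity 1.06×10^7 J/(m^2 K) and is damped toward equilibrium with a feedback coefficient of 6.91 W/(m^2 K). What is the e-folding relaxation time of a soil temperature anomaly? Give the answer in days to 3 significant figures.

Areal heat capacity C = 1.06×10^7 J/(m^2 K) (given).
Relaxation time τ = C / λ = 1.06×10^7 / 6.91 = 1.53×10^6 s.
In days: 1.53×10^6 s / (86400 s/day) = 17.8 days.

17.8 days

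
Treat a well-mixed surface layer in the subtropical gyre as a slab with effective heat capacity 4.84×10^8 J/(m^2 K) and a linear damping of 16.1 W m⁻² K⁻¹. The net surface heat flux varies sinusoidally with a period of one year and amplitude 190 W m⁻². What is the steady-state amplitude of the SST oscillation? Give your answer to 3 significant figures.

1.94 K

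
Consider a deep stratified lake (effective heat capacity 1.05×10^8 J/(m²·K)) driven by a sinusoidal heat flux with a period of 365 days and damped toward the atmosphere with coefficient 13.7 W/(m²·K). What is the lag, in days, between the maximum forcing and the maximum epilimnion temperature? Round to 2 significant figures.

58 days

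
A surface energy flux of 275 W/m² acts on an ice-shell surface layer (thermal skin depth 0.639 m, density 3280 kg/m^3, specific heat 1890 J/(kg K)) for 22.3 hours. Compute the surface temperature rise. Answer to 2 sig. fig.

5.6 K

Areal heat capacity C = ρ c_p D = 3280 × 1890 × 0.639 = 3.96×10^6 J m⁻² K⁻¹.
Net heat input Q = F Δt = 275 × (22.3 hours × 3600 s/hour) = 2.21×10^7 J/m².
ΔT = Q / C = 2.21×10^7 / 3.96×10^6 = 5.57 K.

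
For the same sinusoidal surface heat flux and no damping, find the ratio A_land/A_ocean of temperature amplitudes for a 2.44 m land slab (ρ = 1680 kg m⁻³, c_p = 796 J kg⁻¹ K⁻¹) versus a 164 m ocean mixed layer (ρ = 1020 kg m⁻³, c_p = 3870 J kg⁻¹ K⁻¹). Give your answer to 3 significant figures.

198

C_ocean = 1020 × 3870 × 164 = 6.47×10^8 J/(m²·K).
C_land = 1680 × 796 × 2.44 = 3.26×10^6 J/(m²·K).
Undamped amplitude ∝ 1/C, so A_land/A_ocean = C_ocean/C_land = 198.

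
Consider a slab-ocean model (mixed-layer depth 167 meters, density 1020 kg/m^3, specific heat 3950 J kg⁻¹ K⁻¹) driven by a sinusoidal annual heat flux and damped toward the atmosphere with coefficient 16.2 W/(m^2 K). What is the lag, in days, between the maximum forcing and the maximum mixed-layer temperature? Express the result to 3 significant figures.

84.3 days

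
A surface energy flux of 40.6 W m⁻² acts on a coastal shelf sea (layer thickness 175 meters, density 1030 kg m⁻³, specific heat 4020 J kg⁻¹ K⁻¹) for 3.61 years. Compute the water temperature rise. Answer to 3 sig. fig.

6.38 K

Areal heat capacity C = ρ c_p D = 1030 × 4020 × 175 = 7.25×10^8 J m⁻² K⁻¹.
Net heat input Q = F Δt = 40.6 × (3.61 years × 3.156×10^7 s/year) = 4.63×10^9 J/m².
ΔT = Q / C = 4.63×10^9 / 7.25×10^8 = 6.38 K.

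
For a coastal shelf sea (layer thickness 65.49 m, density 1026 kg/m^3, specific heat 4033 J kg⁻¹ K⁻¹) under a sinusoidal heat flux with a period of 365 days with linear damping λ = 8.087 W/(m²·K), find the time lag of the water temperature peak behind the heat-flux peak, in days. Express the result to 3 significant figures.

82.6 days

Areal heat capacity C = ρ c_p D = 1026 × 4033 × 65.49 = 2.71×10^8 J/(m²·K).
ω = 2π / 3.15×10^7 s = 1.99×10^-7 s⁻¹.
Phase lag φ = arctan(Cω/λ) = arctan(54.0/8.087) = 1.42 rad.
Time lag = φ / ω = 1.42 / 1.99×10^-7 = 7.14×10^6 s = 82.6 days.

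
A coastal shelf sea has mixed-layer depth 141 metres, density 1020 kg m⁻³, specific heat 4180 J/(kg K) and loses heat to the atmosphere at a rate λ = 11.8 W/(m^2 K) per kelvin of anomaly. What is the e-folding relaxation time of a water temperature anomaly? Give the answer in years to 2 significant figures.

Areal heat capacity C = ρ c_p D = 1020 × 4180 × 141 = 6.01×10^8 J m⁻² K⁻¹.
Relaxation time τ = C / λ = 6.01×10^8 / 11.8 = 5.09×10^7 s.
In years: 5.09×10^7 s / (3.156×10^7 s/year) = 1.61 years.

1.6 years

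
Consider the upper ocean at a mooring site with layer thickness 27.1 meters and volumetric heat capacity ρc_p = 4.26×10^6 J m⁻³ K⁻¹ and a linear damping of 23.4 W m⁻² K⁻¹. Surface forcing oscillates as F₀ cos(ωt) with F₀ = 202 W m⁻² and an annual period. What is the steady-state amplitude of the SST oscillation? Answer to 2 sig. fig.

6.2 K

Areal heat capacity C = ρc_p × D = 4.26×10^6 × 27.1 = 1.15×10^8 J/(m^2 K).
Angular frequency ω = 2π / T = 2π / 3.15×10^7 s = 1.99×10^-7 s⁻¹.
√((Cω)² + λ²) = √((23.0)² + 23.4²) = 32.8 W/(m²·K).
Amplitude A = F₀ / √((Cω)²+λ²) = 202 / 32.8 = 6.16 K.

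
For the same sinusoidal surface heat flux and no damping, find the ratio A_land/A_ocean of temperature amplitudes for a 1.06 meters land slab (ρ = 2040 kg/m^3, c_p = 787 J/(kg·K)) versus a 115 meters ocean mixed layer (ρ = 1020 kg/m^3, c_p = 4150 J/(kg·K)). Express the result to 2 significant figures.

290

C_ocean = 1020 × 4150 × 115 = 4.87×10^8 J/(m²·K).
C_land = 2040 × 787 × 1.06 = 1.70×10^6 J/(m²·K).
Undamped amplitude ∝ 1/C, so A_land/A_ocean = C_ocean/C_land = 286.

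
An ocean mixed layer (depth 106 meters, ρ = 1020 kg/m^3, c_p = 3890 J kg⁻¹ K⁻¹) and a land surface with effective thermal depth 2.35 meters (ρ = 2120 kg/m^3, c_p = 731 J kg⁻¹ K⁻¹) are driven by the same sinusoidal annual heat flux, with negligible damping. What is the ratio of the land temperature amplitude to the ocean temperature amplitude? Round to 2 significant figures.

120

C_ocean = 1020 × 3890 × 106 = 4.21×10^8 J/(m²·K).
C_land = 2120 × 731 × 2.35 = 3.64×10^6 J/(m²·K).
Undamped amplitude ∝ 1/C, so A_land/A_ocean = C_ocean/C_land = 115.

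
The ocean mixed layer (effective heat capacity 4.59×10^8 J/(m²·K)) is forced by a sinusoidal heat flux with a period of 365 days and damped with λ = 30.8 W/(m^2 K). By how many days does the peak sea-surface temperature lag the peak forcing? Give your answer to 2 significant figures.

72 days

Areal heat capacity C = 4.59×10^8 J/(m²·K) (given).
ω = 2π / 3.15×10^7 s = 1.99×10^-7 s⁻¹.
Phase lag φ = arctan(Cω/λ) = arctan(91.5/30.8) = 1.25 rad.
Time lag = φ / ω = 1.25 / 1.99×10^-7 = 6.25×10^6 s = 72.4 days.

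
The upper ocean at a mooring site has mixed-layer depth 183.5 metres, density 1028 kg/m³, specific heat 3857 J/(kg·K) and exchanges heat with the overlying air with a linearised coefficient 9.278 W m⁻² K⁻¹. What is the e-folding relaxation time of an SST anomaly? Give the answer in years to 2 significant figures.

2.5 years

Areal heat capacity C = ρ c_p D = 1028 × 3857 × 183.5 = 7.28×10^8 J/(m²·K).
Relaxation time τ = C / λ = 7.28×10^8 / 9.278 = 7.84×10^7 s.
In years: 7.84×10^7 s / (3.156×10^7 s/year) = 2.48 years.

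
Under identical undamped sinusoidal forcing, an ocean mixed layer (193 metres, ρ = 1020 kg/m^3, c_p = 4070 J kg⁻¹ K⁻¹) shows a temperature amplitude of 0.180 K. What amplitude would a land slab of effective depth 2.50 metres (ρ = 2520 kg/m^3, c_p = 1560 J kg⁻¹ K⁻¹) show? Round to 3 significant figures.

C_ocean = 8.01×10^8 J/(m²·K); C_land = 9.83×10^6 J/(m²·K).
A ∝ 1/C ⇒ A_land = A_ocean × C_ocean/C_land = 0.180 × 81.5 = 14.7 K.

14.7 K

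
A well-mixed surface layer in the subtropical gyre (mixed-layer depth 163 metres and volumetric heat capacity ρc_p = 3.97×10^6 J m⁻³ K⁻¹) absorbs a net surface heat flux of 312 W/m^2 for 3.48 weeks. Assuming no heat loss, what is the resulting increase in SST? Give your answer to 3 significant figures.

Areal heat capacity C = ρc_p × D = 3.97×10^6 × 163 = 6.47×10^8 J/(m^2 K).
Net heat input Q = F Δt = 312 × (3.48 weeks × 6.048×10^5 s/week) = 6.57×10^8 J/m².
ΔT = Q / C = 6.57×10^8 / 6.47×10^8 = 1.01 K.

1.01 K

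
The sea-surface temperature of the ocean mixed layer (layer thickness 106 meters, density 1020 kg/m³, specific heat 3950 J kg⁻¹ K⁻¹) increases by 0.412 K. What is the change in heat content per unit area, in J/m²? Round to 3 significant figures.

1.76×10^8

Areal heat capacity C = ρ c_p D = 1020 × 3950 × 106 = 4.27×10^8 J/(m²·K).
ΔQ = C ΔT = 4.27×10^8 × 0.412 = 1.76×10^8 J/m².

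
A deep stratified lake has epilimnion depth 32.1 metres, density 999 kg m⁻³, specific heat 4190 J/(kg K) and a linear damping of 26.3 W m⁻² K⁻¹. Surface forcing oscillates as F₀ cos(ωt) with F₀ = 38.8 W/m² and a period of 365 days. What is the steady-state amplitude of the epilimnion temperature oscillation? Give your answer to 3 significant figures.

1.03 K

Areal heat capacity C = ρ c_p D = 999 × 4190 × 32.1 = 1.34×10^8 J/(m²·K).
Angular frequency ω = 2π / T = 2π / 3.15×10^7 s = 1.99×10^-7 s⁻¹.
√((Cω)² + λ²) = √((26.8)² + 26.3²) = 37.5 W/(m²·K).
Amplitude A = F₀ / √((Cω)²+λ²) = 38.8 / 37.5 = 1.03 K.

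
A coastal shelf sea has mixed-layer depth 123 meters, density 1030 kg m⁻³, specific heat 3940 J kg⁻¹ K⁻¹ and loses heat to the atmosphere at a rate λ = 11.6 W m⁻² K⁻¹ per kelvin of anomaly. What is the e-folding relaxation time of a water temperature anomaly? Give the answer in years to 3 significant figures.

Areal heat capacity C = ρ c_p D = 1030 × 3940 × 123 = 4.99×10^8 J m⁻² K⁻¹.
Relaxation time τ = C / λ = 4.99×10^8 / 11.6 = 4.30×10^7 s.
In years: 4.30×10^7 s / (3.156×10^7 s/year) = 1.36 years.

1.36 years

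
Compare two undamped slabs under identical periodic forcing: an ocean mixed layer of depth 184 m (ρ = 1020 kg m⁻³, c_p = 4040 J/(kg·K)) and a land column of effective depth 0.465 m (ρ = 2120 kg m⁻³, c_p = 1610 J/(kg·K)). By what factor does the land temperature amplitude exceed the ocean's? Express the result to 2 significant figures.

C_ocean = 1020 × 4040 × 184 = 7.58×10^8 J/(m²·K).
C_land = 2120 × 1610 × 0.465 = 1.59×10^6 J/(m²·K).
Undamped amplitude ∝ 1/C, so A_land/A_ocean = C_ocean/C_land = 478.

480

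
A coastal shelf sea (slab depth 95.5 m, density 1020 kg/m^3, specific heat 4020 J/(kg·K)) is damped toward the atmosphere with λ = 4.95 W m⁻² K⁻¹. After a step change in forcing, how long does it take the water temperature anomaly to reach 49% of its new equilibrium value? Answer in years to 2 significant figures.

Areal heat capacity C = ρ c_p D = 1020 × 4020 × 95.5 = 3.92×10^8 J/(m²·K).
τ = C / λ = 3.92×10^8 / 4.95 = 7.91×10^7 s.
Fraction reached: 1 − e^(−t/τ) = 0.49 ⇒ t = −τ ln(1 − 0.49) = τ × 0.673.
t = 5.33×10^7 s = 1.69 years.

1.7 years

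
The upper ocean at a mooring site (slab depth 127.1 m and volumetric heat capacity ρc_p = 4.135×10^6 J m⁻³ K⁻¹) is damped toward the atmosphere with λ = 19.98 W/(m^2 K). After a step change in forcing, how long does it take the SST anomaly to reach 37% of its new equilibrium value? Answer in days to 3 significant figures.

Areal heat capacity C = ρc_p × D = 4.135×10^6 × 127.1 = 5.26×10^8 J/(m^2 K).
τ = C / λ = 5.26×10^8 / 19.98 = 2.63×10^7 s.
Fraction reached: 1 − e^(−t/τ) = 0.37 ⇒ t = −τ ln(1 − 0.37) = τ × 0.462.
t = 1.22×10^7 s = 141 days.

141 days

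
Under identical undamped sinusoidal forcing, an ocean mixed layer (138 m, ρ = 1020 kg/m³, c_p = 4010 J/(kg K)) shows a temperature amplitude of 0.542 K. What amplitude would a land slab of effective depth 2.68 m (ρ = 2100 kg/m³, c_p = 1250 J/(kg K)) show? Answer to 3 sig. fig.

43.5 K

C_ocean = 5.64×10^8 J/(m²·K); C_land = 7.04×10^6 J/(m²·K).
A ∝ 1/C ⇒ A_land = A_ocean × C_ocean/C_land = 0.542 × 80.2 = 43.5 K.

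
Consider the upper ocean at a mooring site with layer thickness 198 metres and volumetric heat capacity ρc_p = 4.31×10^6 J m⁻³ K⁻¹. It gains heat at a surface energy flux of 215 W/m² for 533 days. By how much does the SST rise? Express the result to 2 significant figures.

Areal heat capacity C = ρc_p × D = 4.31×10^6 × 198 = 8.53×10^8 J/(m²·K).
Net heat input Q = F Δt = 215 × (533 days × 86400 s/day) = 9.90×10^9 J/m².
ΔT = Q / C = 9.90×10^9 / 8.53×10^8 = 11.6 K.

12 K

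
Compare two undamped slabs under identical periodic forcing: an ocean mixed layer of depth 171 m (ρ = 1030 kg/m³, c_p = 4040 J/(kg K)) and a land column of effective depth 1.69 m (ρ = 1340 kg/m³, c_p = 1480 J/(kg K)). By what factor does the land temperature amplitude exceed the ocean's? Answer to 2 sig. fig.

210

C_ocean = 1030 × 4040 × 171 = 7.12×10^8 J/(m²·K).
C_land = 1340 × 1480 × 1.69 = 3.35×10^6 J/(m²·K).
Undamped amplitude ∝ 1/C, so A_land/A_ocean = C_ocean/C_land = 212.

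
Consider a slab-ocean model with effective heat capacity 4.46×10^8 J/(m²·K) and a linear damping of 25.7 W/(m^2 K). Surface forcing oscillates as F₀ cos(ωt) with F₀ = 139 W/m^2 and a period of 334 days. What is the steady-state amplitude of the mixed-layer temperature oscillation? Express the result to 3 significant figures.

Areal heat capacity C = 4.46×10^8 J/(m²·K) (given).
Angular frequency ω = 2π / T = 2π / 2.89×10^7 s = 2.18×10^-7 s⁻¹.
√((Cω)² + λ²) = √((97.1)² + 25.7²) = 100 W/(m²·K).
Amplitude A = F₀ / √((Cω)²+λ²) = 139 / 100 = 1.38 K.

1.38 K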